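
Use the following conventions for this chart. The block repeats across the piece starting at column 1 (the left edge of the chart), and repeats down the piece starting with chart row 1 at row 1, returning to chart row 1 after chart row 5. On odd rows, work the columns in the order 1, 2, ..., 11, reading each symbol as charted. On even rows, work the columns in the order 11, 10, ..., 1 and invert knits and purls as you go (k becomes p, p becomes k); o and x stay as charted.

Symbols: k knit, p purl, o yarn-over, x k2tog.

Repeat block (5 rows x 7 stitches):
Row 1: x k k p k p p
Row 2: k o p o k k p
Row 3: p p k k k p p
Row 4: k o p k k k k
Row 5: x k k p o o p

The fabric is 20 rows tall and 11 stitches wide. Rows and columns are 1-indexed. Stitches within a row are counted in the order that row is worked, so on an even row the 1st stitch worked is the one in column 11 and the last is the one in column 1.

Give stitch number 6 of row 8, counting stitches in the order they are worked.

Result:
k

Derivation:
Row 8: (8-1) mod 5 = 2, so use chart row 3. Even row -> WS.
Chart row 3 tiled across columns 1-11: p p k k k p p p p k k
Wrong side: read the tiled row from column 11 down to 1 and exchange k with p (leave o, x).
Row 8 as worked: p p k k k k p p p k k
The 6th stitch worked is k.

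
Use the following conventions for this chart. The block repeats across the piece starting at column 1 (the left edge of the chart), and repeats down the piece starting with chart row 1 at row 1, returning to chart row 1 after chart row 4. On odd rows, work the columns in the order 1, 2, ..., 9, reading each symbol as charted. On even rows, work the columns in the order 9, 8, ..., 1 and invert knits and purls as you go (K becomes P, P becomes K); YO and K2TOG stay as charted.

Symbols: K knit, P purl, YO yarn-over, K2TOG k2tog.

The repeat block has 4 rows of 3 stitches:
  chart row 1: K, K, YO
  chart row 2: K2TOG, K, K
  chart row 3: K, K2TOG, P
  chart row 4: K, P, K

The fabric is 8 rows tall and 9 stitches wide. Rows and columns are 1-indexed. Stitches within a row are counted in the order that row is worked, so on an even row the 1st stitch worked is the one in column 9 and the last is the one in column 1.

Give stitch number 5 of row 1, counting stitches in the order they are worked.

== STITCH ==
K

Derivation:
Row 1: (1-1) mod 4 = 0, so use chart row 1. Odd row -> RS.
Chart row 1 tiled across columns 1-9: K K YO K K YO K K YO
Right side: take the tiled row as-is (worked left to right from column 1).
The 5th stitch worked is K.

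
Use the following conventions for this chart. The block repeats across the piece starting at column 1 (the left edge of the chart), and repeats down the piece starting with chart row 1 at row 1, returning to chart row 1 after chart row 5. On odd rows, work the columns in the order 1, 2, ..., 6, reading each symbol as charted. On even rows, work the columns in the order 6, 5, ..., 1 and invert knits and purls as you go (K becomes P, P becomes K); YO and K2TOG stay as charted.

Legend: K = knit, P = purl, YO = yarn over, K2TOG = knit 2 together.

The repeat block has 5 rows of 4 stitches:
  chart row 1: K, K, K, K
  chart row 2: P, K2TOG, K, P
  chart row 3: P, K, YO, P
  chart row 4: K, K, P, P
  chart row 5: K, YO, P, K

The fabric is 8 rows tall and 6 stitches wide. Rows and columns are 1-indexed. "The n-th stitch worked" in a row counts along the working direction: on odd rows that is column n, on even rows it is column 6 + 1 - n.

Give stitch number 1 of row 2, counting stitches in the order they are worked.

== STITCH ==
K2TOG

Derivation:
Row 2: (2-1) mod 5 = 1, so use chart row 2. Even row -> WS.
Chart row 2 tiled across columns 1-6: P K2TOG K P P K2TOG
WS: work from column 6 back to column 1 (reverse the tiled row), swapping K<->P (YO and K2TOG unchanged).
Row 2 as worked: K2TOG K K P K2TOG K
The 1st stitch worked is K2TOG.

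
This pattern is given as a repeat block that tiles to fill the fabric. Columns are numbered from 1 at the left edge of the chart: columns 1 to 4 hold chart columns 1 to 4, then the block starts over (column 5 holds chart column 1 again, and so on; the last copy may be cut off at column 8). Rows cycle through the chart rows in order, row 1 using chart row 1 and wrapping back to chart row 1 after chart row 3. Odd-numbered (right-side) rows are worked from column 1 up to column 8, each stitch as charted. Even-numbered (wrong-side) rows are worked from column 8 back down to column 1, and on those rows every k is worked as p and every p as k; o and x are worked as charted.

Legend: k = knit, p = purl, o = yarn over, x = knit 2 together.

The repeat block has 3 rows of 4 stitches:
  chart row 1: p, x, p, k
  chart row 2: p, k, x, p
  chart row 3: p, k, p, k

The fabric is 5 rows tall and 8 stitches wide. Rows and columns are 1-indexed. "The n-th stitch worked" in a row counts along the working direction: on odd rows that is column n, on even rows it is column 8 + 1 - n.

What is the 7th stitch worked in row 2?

Stitch:
p

Derivation:
Row 2: (2-1) mod 3 = 1, so use chart row 2. Even row -> WS.
Chart row 2 tiled across columns 1-8: p k x p p k x p
WS row: flip the tiled sequence (start at column 8) and apply k<->p; o and x stay.
Row 2 as worked: k x p k k x p k
Stitch 7 in working order -> p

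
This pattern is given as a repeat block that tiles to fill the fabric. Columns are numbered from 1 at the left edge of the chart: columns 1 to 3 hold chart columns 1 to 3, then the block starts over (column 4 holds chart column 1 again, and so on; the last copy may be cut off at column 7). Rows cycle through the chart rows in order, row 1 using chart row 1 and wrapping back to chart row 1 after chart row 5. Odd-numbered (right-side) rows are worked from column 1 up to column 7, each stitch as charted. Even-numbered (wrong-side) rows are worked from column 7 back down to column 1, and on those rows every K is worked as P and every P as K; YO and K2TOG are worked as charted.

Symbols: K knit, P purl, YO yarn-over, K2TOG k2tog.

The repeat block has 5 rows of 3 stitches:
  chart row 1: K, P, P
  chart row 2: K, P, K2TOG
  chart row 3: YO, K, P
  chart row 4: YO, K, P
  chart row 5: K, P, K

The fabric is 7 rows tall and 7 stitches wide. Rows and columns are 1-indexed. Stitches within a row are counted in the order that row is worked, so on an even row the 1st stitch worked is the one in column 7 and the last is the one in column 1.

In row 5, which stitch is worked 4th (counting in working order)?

== STITCH ==
K

Derivation:
Row 5: (5-1) mod 5 = 4, so use chart row 5. Odd row -> RS.
Chart row 5 tiled across columns 1-7: K P K K P K K
RS: work column 1 to column 7, symbols as charted — the tiled row is the row as worked.
Counting 4 along the worked row gives K.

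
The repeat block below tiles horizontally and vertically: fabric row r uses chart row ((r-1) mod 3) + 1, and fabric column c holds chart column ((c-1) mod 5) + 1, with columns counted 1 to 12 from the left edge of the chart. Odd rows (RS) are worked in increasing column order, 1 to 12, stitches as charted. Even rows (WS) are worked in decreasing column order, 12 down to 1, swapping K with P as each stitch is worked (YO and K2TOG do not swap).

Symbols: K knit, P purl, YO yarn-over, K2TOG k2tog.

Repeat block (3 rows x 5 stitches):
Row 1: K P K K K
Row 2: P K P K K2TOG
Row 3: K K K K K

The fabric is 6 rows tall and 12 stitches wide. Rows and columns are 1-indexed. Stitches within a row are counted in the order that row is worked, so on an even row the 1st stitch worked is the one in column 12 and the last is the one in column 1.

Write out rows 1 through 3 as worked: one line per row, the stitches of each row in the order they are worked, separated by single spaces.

Rows as worked:
K P K K K K P K K K K P
P K K2TOG P K P K K2TOG P K P K
K K K K K K K K K K K K

Derivation:
Row 1: chart row 1, RS - tile across columns 1-12 and work as-is.
Row 2: chart row 2, WS - tiled (columns 1-12): P K P K K2TOG P K P K K2TOG P K; work from column 12 back to 1 with K<->P swapped.
Row 3: chart row 3, RS - tile across columns 1-12 and work as-is.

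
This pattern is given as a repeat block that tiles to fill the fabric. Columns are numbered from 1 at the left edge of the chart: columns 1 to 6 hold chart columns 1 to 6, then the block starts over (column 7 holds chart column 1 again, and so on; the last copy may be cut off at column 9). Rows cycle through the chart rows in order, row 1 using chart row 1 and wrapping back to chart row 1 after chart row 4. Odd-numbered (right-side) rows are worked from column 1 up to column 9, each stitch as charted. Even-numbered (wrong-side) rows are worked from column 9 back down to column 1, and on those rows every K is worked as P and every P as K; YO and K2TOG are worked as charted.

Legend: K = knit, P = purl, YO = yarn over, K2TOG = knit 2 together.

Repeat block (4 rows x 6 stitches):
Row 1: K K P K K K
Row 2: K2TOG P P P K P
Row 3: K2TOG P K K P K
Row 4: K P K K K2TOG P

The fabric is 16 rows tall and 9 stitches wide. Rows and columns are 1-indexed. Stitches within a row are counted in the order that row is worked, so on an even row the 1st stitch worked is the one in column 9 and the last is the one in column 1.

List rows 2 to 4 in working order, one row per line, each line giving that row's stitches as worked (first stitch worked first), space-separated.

Rows as worked:
K K K2TOG K P K K K K2TOG
K2TOG P K K P K K2TOG P K
P K P K K2TOG P P K P

Derivation:
Row 2: chart row 2, WS - tiled (columns 1-9): K2TOG P P P K P K2TOG P P; work from column 9 back to 1 with K<->P swapped.
Row 3: chart row 3, RS - tile across columns 1-9 and work as-is.
Row 4: chart row 4, WS - tiled (columns 1-9): K P K K K2TOG P K P K; work from column 9 back to 1 with K<->P swapped.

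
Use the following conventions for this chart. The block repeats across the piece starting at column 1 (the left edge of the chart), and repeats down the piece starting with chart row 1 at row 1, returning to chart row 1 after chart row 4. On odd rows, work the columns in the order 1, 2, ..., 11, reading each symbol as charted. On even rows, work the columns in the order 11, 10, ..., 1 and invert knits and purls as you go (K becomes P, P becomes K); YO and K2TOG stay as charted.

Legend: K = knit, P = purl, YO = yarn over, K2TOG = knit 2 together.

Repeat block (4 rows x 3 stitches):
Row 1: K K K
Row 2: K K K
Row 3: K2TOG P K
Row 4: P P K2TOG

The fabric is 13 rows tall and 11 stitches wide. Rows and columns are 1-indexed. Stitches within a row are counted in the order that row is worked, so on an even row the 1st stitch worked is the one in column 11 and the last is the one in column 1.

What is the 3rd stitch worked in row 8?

== STITCH ==
K2TOG

Derivation:
Row 8: (8-1) mod 4 = 3, so use chart row 4. Even row -> WS.
Chart row 4 tiled across columns 1-11: P P K2TOG P P K2TOG P P K2TOG P P
Wrong side: read the tiled row from column 11 down to 1 and exchange K with P (leave YO, K2TOG).
Row 8 as worked: K K K2TOG K K K2TOG K K K2TOG K K
The 3rd stitch worked is K2TOG.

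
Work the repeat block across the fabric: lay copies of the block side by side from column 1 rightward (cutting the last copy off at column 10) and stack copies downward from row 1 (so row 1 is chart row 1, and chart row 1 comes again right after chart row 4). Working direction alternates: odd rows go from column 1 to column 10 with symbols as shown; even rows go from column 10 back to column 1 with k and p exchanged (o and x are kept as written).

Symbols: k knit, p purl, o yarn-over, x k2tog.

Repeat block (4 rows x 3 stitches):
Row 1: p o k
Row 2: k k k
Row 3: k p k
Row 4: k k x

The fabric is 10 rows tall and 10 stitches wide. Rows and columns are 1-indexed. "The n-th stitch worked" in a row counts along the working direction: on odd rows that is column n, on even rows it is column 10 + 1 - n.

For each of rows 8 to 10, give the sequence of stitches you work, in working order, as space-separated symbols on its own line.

== ROWS AS WORKED ==
p x p p x p p x p p
p o k p o k p o k p
p p p p p p p p p p

Derivation:
Row 8: chart row 4, WS - tiled (columns 1-10): k k x k k x k k x k; work from column 10 back to 1 with k<->p swapped.
Row 9: chart row 1, RS - tile across columns 1-10 and work as-is.
Row 10: chart row 2, WS - tiled (columns 1-10): k k k k k k k k k k; work from column 10 back to 1 with k<->p swapped.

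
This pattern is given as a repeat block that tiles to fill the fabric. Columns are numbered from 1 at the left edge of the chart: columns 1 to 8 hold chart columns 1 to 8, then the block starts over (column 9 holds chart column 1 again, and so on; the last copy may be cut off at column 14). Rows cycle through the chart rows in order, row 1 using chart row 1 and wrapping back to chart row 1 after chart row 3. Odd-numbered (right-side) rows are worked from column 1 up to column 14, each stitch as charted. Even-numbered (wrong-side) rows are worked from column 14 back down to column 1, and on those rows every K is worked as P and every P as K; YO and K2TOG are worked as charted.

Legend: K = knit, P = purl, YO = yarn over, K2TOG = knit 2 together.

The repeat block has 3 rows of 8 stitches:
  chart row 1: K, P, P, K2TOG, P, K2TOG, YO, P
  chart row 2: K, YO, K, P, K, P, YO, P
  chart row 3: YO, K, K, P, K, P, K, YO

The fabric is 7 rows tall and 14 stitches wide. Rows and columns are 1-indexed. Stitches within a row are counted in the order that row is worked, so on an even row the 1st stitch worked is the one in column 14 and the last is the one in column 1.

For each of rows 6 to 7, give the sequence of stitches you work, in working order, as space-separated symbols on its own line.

Row 6: chart row 3, WS - tiled (columns 1-14): YO K K P K P K YO YO K K P K P; work from column 14 back to 1 with K<->P swapped.
Row 7: chart row 1, RS - tile across columns 1-14 and work as-is.

== ROWS AS WORKED ==
K P K P P YO YO P K P K P P YO
K P P K2TOG P K2TOG YO P K P P K2TOG P K2TOG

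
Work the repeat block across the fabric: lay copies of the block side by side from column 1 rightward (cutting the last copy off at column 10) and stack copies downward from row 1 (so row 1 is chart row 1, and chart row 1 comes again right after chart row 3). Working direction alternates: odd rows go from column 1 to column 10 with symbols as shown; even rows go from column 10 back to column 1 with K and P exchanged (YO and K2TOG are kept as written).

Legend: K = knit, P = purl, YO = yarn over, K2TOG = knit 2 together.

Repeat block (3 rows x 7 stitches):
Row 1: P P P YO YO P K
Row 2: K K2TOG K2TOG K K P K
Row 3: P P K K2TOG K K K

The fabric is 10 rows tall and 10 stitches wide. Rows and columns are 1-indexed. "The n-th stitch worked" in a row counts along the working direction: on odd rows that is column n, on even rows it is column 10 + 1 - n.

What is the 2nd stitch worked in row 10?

Stitch:
K

Derivation:
Row 10 uses chart row ((10-1) mod 3)+1 = 1. Row 10 is even, so WS.
Chart row 1 tiled across columns 1-10: P P P YO YO P K P P P
Wrong side: read the tiled row from column 10 down to 1 and exchange K with P (leave YO, K2TOG).
Row 10 as worked: K K K P K YO YO K K K
The 2nd stitch worked is K.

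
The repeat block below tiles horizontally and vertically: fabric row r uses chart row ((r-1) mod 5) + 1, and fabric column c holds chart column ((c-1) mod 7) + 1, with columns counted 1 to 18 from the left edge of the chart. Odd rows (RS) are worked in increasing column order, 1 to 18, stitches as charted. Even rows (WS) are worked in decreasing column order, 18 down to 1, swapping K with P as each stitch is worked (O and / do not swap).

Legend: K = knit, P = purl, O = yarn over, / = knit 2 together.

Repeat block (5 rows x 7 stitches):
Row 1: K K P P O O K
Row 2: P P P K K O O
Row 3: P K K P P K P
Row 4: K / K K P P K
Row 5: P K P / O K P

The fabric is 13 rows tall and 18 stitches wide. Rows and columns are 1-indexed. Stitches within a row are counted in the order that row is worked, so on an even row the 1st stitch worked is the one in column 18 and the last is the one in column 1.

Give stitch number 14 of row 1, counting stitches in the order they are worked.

Stitch:
K

Derivation:
Row 1: (1-1) mod 5 = 0, so use chart row 1. Odd row -> RS.
Chart row 1 tiled across columns 1-18: K K P P O O K K K P P O O K K K P P
Right side: take the tiled row as-is (worked left to right from column 1).
Counting 14 along the worked row gives K.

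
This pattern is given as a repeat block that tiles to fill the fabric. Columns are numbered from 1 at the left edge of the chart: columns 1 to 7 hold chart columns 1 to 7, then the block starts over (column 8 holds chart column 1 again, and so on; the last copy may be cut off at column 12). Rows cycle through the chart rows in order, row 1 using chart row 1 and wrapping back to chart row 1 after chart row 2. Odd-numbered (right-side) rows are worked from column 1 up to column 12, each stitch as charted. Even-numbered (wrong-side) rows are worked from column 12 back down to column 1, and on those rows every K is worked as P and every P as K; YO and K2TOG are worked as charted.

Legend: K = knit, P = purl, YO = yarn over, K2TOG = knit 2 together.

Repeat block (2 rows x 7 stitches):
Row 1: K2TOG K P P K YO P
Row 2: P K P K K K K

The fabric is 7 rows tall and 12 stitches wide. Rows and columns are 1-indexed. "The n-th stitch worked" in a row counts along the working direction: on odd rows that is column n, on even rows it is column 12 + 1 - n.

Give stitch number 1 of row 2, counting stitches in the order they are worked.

For row 2: chart row = ((2-1) mod 2) + 1 = 2; this is a WS (even) row.
Chart row 2 tiled across columns 1-12: P K P K K K K P K P K K
WS: work from column 12 back to column 1 (reverse the tiled row), swapping K<->P (YO and K2TOG unchanged).
Row 2 as worked: P P K P K P P P P K P K
Stitch 1 in working order -> P

== STITCH ==
P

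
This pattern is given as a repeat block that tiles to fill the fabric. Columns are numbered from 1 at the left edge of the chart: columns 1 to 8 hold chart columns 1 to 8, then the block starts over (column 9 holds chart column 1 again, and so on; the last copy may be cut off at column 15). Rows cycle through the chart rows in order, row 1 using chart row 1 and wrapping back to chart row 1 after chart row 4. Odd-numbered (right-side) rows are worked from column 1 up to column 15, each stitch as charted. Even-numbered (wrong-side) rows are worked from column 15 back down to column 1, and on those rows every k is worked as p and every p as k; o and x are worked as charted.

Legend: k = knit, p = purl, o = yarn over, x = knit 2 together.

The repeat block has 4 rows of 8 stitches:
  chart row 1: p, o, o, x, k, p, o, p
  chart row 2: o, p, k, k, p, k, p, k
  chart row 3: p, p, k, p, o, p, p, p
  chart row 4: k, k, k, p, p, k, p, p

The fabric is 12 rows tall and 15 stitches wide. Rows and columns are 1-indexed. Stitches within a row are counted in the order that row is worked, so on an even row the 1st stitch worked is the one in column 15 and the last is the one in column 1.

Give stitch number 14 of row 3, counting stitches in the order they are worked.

Stitch:
p

Derivation:
For row 3: chart row = ((3-1) mod 4) + 1 = 3; this is a RS (odd) row.
Chart row 3 tiled across columns 1-15: p p k p o p p p p p k p o p p
Right side: take the tiled row as-is (worked left to right from column 1).
Counting 14 along the worked row gives p.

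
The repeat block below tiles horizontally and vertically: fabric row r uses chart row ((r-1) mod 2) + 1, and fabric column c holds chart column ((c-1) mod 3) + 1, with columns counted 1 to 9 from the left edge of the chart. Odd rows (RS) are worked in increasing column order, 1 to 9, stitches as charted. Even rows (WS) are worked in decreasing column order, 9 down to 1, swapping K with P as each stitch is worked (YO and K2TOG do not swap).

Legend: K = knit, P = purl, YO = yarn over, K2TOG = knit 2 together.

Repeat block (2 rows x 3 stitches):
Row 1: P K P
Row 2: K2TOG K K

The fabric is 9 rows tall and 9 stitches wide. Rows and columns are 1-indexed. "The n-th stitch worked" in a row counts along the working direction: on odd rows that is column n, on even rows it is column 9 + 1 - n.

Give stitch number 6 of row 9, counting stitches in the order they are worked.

== STITCH ==
P

Derivation:
Row 9: (9-1) mod 2 = 0, so use chart row 1. Odd row -> RS.
Chart row 1 tiled across columns 1-9: P K P P K P P K P
Right side: take the tiled row as-is (worked left to right from column 1).
Stitch 6 in working order -> P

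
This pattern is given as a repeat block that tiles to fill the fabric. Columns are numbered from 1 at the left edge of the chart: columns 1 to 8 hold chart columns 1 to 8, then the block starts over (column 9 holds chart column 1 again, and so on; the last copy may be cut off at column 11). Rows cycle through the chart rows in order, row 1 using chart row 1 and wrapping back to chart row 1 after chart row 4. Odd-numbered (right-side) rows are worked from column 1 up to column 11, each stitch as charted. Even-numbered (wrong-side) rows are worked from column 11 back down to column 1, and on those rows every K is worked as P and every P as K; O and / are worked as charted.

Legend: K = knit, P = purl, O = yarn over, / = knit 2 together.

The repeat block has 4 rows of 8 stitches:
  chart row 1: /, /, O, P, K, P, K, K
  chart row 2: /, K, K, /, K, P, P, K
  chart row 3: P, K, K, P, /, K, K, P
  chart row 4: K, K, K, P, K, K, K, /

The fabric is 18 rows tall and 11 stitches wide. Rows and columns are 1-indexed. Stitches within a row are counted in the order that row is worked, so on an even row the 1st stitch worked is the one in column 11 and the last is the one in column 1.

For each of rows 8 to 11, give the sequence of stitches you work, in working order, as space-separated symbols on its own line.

== ROWS AS WORKED ==
P P P / P P P K P P P
/ / O P K P K K / / O
P P / P K K P / P P /
P K K P / K K P P K K

Derivation:
Row 8: chart row 4, WS - tiled (columns 1-11): K K K P K K K / K K K; work from column 11 back to 1 with K<->P swapped.
Row 9: chart row 1, RS - tile across columns 1-11 and work as-is.
Row 10: chart row 2, WS - tiled (columns 1-11): / K K / K P P K / K K; work from column 11 back to 1 with K<->P swapped.
Row 11: chart row 3, RS - tile across columns 1-11 and work as-is.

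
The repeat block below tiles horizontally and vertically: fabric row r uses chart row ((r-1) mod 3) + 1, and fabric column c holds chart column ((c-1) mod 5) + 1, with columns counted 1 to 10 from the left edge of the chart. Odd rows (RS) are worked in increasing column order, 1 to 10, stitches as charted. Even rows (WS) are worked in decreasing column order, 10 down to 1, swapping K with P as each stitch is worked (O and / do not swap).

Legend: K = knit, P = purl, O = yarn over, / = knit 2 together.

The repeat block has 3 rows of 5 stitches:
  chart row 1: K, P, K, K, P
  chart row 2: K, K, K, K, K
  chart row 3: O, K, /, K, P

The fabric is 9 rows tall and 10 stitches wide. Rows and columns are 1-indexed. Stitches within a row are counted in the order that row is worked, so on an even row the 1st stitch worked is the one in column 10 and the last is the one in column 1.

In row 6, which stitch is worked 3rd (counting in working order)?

Result:
/

Derivation:
For row 6: chart row = ((6-1) mod 3) + 1 = 3; this is a WS (even) row.
Chart row 3 tiled across columns 1-10: O K / K P O K / K P
WS row: flip the tiled sequence (start at column 10) and apply K<->P; O and / stay.
Row 6 as worked: K P / P O K P / P O
Stitch 3 in working order -> /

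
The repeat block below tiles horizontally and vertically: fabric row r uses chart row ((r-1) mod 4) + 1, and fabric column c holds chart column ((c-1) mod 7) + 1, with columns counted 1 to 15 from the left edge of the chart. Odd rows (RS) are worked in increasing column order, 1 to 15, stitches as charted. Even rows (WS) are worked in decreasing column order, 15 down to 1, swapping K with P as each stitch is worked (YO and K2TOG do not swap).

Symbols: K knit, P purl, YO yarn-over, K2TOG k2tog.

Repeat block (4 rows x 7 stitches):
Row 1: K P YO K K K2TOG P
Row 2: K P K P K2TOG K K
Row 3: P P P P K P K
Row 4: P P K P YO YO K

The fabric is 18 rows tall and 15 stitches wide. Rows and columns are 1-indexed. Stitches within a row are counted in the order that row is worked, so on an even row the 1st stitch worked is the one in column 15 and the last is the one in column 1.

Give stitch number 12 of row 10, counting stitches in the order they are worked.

For row 10: chart row = ((10-1) mod 4) + 1 = 2; this is a WS (even) row.
Chart row 2 tiled across columns 1-15: K P K P K2TOG K K K P K P K2TOG K K K
WS: work from column 15 back to column 1 (reverse the tiled row), swapping K<->P (YO and K2TOG unchanged).
Row 10 as worked: P P P K2TOG K P K P P P K2TOG K P K P
Counting 12 along the worked row gives K.

Stitch:
K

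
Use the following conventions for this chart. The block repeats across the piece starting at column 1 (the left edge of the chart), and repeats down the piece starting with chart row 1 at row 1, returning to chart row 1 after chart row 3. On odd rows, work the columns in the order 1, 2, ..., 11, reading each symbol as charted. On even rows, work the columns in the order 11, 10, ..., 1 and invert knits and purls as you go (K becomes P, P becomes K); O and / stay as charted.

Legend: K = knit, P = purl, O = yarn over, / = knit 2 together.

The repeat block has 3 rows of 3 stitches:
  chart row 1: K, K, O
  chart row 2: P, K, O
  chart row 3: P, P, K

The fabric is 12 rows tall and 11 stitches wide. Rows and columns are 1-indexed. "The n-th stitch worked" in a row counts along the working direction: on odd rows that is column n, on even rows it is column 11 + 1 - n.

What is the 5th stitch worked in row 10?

Stitch:
P

Derivation:
For row 10: chart row = ((10-1) mod 3) + 1 = 1; this is a WS (even) row.
Chart row 1 tiled across columns 1-11: K K O K K O K K O K K
Wrong side: read the tiled row from column 11 down to 1 and exchange K with P (leave O, /).
Row 10 as worked: P P O P P O P P O P P
The 5th stitch worked is P.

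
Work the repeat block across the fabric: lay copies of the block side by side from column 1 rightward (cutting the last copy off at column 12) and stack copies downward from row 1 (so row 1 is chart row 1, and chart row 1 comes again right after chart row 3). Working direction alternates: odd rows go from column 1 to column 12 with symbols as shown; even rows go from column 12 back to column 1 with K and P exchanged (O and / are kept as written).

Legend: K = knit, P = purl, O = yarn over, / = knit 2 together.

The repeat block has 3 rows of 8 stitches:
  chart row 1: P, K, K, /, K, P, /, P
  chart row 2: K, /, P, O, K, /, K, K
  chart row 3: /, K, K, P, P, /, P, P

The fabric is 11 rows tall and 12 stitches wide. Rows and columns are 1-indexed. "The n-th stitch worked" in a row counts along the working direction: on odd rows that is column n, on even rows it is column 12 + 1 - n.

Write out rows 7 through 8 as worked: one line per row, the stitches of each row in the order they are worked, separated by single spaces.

Rows as worked:
P K K / K P / P P K K /
O K / P P P / P O K / P

Derivation:
Row 7: chart row 1, RS - tile across columns 1-12 and work as-is.
Row 8: chart row 2, WS - tiled (columns 1-12): K / P O K / K K K / P O; work from column 12 back to 1 with K<->P swapped.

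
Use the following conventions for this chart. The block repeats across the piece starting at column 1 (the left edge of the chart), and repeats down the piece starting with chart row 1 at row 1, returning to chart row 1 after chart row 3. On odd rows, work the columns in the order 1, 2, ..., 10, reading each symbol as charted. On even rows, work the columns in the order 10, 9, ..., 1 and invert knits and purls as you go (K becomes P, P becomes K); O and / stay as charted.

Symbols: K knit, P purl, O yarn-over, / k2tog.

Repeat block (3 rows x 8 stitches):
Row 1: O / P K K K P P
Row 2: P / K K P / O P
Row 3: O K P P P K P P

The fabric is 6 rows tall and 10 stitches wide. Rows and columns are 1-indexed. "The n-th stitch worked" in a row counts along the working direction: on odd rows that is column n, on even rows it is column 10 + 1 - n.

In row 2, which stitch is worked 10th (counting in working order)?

Row 2: (2-1) mod 3 = 1, so use chart row 2. Even row -> WS.
Chart row 2 tiled across columns 1-10: P / K K P / O P P /
Wrong side: read the tiled row from column 10 down to 1 and exchange K with P (leave O, /).
Row 2 as worked: / K K O / K P P / K
Counting 10 along the worked row gives K.

Stitch:
K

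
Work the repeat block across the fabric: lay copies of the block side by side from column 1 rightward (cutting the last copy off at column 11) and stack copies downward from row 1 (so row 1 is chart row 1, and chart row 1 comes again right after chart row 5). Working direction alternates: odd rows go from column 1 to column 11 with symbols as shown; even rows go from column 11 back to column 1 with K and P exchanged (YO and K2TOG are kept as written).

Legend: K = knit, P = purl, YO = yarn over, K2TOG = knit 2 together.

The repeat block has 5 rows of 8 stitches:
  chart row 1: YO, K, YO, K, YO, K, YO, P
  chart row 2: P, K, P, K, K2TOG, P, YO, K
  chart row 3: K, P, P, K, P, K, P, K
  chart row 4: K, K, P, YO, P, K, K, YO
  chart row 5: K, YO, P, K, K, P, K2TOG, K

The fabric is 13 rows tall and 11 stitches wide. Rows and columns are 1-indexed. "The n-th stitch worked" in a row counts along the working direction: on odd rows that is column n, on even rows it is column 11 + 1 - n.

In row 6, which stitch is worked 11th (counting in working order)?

Result:
YO

Derivation:
Row 6: (6-1) mod 5 = 0, so use chart row 1. Even row -> WS.
Chart row 1 tiled across columns 1-11: YO K YO K YO K YO P YO K YO
WS row: flip the tiled sequence (start at column 11) and apply K<->P; YO and K2TOG stay.
Row 6 as worked: YO P YO K YO P YO P YO P YO
Stitch 11 in working order -> YO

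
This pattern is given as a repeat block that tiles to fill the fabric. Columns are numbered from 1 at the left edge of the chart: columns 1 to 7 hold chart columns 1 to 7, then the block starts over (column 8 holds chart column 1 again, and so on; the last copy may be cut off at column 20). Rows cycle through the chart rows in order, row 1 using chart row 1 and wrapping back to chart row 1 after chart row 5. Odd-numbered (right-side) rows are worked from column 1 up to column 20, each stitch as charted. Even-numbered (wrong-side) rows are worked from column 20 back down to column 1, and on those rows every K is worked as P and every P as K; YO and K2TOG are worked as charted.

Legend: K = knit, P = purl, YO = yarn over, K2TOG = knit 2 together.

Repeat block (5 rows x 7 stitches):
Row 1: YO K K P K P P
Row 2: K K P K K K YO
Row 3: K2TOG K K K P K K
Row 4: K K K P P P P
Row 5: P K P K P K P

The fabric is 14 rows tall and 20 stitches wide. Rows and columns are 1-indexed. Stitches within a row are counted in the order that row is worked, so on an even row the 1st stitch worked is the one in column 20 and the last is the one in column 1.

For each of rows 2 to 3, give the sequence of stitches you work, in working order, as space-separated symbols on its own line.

Row 2: chart row 2, WS - tiled (columns 1-20): K K P K K K YO K K P K K K YO K K P K K K; work from column 20 back to 1 with K<->P swapped.
Row 3: chart row 3, RS - tile across columns 1-20 and work as-is.

Rows as worked:
P P P K P P YO P P P K P P YO P P P K P P
K2TOG K K K P K K K2TOG K K K P K K K2TOG K K K P K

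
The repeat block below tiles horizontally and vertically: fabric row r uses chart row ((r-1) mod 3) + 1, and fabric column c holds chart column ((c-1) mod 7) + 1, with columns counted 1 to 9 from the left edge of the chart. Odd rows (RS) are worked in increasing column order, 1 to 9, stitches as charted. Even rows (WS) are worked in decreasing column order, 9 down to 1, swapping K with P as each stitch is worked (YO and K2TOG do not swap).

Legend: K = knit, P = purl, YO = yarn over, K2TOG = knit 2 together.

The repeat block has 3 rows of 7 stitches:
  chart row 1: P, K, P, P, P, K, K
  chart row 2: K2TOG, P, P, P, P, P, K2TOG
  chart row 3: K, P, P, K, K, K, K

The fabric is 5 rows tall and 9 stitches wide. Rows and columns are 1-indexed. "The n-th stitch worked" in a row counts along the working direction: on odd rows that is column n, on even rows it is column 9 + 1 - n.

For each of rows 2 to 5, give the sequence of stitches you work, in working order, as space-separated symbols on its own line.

Result:
K K2TOG K2TOG K K K K K K2TOG
K P P K K K K K P
P K P P K K K P K
K2TOG P P P P P K2TOG K2TOG P

Derivation:
Row 2: chart row 2, WS - tiled (columns 1-9): K2TOG P P P P P K2TOG K2TOG P; work from column 9 back to 1 with K<->P swapped.
Row 3: chart row 3, RS - tile across columns 1-9 and work as-is.
Row 4: chart row 1, WS - tiled (columns 1-9): P K P P P K K P K; work from column 9 back to 1 with K<->P swapped.
Row 5: chart row 2, RS - tile across columns 1-9 and work as-is.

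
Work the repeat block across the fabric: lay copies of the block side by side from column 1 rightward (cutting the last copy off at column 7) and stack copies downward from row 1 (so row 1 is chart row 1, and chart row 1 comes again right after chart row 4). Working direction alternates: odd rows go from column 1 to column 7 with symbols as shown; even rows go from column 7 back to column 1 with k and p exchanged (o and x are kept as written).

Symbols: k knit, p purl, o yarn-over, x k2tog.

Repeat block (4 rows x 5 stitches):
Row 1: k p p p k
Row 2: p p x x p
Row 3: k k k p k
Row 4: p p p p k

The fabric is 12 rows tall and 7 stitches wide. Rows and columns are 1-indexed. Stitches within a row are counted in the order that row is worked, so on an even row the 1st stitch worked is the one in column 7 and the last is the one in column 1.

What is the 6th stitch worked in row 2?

Stitch:
k

Derivation:
Row 2: (2-1) mod 4 = 1, so use chart row 2. Even row -> WS.
Chart row 2 tiled across columns 1-7: p p x x p p p
WS row: flip the tiled sequence (start at column 7) and apply k<->p; o and x stay.
Row 2 as worked: k k k x x k k
The 6th stitch worked is k.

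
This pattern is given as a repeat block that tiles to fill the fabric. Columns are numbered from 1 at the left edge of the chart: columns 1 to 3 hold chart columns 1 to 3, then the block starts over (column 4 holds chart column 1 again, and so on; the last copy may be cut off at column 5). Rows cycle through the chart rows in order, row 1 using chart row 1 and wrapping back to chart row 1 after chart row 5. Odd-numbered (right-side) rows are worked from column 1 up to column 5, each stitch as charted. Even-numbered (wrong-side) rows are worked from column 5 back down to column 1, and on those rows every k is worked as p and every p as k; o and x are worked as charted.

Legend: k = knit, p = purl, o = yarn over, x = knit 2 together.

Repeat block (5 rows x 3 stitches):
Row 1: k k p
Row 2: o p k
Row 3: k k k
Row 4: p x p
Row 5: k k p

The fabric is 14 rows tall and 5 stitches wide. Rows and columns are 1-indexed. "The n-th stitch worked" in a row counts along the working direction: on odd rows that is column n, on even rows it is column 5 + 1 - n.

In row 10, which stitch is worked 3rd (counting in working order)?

Row 10: (10-1) mod 5 = 4, so use chart row 5. Even row -> WS.
Chart row 5 tiled across columns 1-5: k k p k k
Wrong side: read the tiled row from column 5 down to 1 and exchange k with p (leave o, x).
Row 10 as worked: p p k p p
Counting 3 along the worked row gives k.

Result:
k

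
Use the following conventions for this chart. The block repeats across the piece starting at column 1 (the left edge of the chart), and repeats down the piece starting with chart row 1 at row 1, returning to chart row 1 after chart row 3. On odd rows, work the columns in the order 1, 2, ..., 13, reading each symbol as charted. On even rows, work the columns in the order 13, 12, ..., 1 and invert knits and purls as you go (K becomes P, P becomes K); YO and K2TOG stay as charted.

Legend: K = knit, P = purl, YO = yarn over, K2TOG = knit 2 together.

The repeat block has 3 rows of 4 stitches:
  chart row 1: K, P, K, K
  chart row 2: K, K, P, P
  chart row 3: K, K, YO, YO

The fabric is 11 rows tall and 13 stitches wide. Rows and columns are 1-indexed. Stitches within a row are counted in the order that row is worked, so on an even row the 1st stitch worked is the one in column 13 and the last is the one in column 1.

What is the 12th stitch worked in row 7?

Stitch:
K

Derivation:
For row 7: chart row = ((7-1) mod 3) + 1 = 1; this is a RS (odd) row.
Chart row 1 tiled across columns 1-13: K P K K K P K K K P K K K
RS: work column 1 to column 13, symbols as charted — the tiled row is the row as worked.
Counting 12 along the worked row gives K.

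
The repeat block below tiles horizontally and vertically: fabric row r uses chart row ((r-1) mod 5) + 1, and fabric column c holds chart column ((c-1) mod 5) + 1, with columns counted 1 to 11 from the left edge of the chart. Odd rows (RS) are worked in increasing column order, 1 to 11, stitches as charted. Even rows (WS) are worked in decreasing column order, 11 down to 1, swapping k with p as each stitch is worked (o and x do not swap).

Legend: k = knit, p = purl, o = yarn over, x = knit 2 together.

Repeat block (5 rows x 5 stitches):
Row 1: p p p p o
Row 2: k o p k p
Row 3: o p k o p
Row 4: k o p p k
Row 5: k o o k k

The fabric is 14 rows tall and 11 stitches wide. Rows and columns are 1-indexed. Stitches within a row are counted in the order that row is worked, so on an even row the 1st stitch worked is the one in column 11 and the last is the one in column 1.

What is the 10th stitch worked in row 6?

Result:
k

Derivation:
Row 6: (6-1) mod 5 = 0, so use chart row 1. Even row -> WS.
Chart row 1 tiled across columns 1-11: p p p p o p p p p o p
WS: work from column 11 back to column 1 (reverse the tiled row), swapping k<->p (o and x unchanged).
Row 6 as worked: k o k k k k o k k k k
Stitch 10 in working order -> k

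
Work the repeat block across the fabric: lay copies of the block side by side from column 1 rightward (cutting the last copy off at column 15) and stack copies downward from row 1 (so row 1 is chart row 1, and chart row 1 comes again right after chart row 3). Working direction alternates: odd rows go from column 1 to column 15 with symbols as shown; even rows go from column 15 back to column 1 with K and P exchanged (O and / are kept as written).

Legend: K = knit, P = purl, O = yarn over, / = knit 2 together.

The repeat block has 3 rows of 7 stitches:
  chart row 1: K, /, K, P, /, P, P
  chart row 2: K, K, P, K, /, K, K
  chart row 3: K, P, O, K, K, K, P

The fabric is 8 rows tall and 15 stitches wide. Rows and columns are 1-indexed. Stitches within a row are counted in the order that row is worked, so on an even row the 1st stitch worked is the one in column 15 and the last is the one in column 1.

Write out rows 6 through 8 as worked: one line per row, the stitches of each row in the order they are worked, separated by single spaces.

Rows as worked:
P K P P P O K P K P P P O K P
K / K P / P P K / K P / P P K
P P P / P K P P P P / P K P P

Derivation:
Row 6: chart row 3, WS - tiled (columns 1-15): K P O K K K P K P O K K K P K; work from column 15 back to 1 with K<->P swapped.
Row 7: chart row 1, RS - tile across columns 1-15 and work as-is.
Row 8: chart row 2, WS - tiled (columns 1-15): K K P K / K K K K P K / K K K; work from column 15 back to 1 with K<->P swapped.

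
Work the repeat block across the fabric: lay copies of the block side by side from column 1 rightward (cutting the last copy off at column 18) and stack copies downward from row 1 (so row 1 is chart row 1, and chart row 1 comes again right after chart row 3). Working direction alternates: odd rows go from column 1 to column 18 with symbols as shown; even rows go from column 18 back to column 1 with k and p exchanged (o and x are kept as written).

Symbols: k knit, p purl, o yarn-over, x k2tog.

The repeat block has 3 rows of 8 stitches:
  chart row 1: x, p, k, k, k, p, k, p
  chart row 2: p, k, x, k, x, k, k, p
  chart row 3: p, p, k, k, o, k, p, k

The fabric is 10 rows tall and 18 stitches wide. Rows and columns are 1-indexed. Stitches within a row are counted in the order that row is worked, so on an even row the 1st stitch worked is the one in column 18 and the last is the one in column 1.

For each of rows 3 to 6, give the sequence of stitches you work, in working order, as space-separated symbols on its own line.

Row 3: chart row 3, RS - tile across columns 1-18 and work as-is.
Row 4: chart row 1, WS - tiled (columns 1-18): x p k k k p k p x p k k k p k p x p; work from column 18 back to 1 with k<->p swapped.
Row 5: chart row 2, RS - tile across columns 1-18 and work as-is.
Row 6: chart row 3, WS - tiled (columns 1-18): p p k k o k p k p p k k o k p k p p; work from column 18 back to 1 with k<->p swapped.

Result:
p p k k o k p k p p k k o k p k p p
k x k p k p p p k x k p k p p p k x
p k x k x k k p p k x k x k k p p k
k k p k p o p p k k p k p o p p k k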